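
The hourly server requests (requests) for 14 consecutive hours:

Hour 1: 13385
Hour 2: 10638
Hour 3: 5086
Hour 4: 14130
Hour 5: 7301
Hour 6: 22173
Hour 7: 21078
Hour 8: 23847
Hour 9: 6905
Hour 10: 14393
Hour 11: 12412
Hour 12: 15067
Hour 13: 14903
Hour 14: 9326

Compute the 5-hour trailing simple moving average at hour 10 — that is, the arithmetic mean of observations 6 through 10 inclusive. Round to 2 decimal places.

17679.20

Sum of periods 6–10: 22173 + 21078 + 23847 + 6905 + 14393 = 88396
Divide by 5: 88396 / 5 = 17679.20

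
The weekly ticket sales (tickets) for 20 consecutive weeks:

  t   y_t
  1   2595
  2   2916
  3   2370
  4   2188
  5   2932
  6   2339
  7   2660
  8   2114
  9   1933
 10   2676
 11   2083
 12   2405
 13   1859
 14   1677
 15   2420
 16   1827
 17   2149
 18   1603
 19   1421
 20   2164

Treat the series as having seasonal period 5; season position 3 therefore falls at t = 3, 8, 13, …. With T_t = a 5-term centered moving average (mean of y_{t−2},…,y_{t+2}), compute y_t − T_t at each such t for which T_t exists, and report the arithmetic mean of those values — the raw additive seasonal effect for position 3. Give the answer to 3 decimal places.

-230.050

Season position 3 occurs at t = 3, 8, 13, 18 (where T_t is defined).
t=3: T_3 = 2600.20000; y_3 − T_3 = 2370 − 2600.20000 = -230.20000
t=8: T_8 = 2344.40000; y_8 − T_8 = 2114 − 2344.40000 = -230.40000
t=13: T_13 = 2088.80000; y_13 − T_13 = 1859 − 2088.80000 = -229.80000
t=18: T_18 = 1832.80000; y_18 − T_18 = 1603 − 1832.80000 = -229.80000
Mean deviation: (-230.20000 + -230.40000 + -229.80000 + -229.80000) / 4 = -230.050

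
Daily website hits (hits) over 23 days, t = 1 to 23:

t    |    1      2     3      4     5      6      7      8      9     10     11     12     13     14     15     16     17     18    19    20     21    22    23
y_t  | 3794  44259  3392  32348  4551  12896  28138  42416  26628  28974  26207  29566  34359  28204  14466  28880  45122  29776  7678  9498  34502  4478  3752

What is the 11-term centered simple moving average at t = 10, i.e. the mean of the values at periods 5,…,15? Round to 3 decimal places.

25127.727

Sum of periods 5–15: 4551 + 12896 + 28138 + 42416 + 26628 + 28974 + 26207 + 29566 + 34359 + 28204 + 14466 = 276405
Divide by 11: 276405 / 11 = 25127.727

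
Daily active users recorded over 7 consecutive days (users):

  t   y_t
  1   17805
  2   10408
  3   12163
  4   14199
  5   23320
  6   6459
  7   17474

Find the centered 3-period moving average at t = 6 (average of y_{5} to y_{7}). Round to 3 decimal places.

15751.000

Sum of periods 5–7: 23320 + 6459 + 17474 = 47253
Divide by 3: 47253 / 3 = 15751.000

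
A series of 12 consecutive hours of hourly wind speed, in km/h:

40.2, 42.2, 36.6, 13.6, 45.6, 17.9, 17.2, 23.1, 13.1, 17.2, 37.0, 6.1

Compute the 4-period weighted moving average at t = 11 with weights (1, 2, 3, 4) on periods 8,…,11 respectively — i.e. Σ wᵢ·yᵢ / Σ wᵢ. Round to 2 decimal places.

24.89

Weighted sum: 1·23.1 + 2·13.1 + 3·17.2 + 4·37.0 = 23.1 + 26.2 + 51.6 + 148.0 = 248.9
Weight total: 1 + 2 + 3 + 4 = 10
WMA = 248.9 / 10 = 24.89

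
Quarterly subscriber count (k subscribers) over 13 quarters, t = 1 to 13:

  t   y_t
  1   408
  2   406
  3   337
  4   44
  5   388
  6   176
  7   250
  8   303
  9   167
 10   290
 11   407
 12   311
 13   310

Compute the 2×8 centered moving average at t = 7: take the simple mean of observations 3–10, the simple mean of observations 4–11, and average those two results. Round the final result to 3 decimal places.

248.750

Sum over 3–10: 337 + 44 + 388 + 176 + 250 + 303 + 167 + 290 = 1955
Sum over 4–11: 44 + 388 + 176 + 250 + 303 + 167 + 290 + 407 = 2025
CMA at t=7 = (1955 + 2025) / (2·8) = 3980 / 16 = 248.750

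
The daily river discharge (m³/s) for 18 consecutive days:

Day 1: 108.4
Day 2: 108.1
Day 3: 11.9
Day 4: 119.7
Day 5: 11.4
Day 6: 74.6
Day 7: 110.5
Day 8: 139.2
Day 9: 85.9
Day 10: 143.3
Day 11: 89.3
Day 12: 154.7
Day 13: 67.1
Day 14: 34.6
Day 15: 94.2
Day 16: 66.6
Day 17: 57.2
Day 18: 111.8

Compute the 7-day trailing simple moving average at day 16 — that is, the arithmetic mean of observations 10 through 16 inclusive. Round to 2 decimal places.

92.83

Sum of periods 10–16: 143.3 + 89.3 + 154.7 + 67.1 + 34.6 + 94.2 + 66.6 = 649.8
Divide by 7: 649.8 / 7 = 92.83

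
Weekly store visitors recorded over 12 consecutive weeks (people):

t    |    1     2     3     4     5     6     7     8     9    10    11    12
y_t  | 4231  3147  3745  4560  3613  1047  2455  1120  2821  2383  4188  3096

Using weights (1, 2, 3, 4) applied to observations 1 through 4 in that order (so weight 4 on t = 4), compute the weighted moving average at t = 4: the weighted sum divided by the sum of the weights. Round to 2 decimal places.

4000.00

Weighted sum: 1·4231 + 2·3147 + 3·3745 + 4·4560 = 4231 + 6294 + 11235 + 18240 = 40000
Weight total: 1 + 2 + 3 + 4 = 10
WMA = 40000 / 10 = 4000.00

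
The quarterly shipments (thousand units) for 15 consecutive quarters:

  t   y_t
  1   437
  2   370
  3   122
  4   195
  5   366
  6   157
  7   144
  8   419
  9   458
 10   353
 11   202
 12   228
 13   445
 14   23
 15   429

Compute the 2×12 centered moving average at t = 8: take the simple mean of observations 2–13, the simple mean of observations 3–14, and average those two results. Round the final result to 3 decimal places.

273.792

Sum over 2–13: 370 + 122 + 195 + 366 + 157 + 144 + 419 + 458 + 353 + 202 + 228 + 445 = 3459
Sum over 3–14: 122 + 195 + 366 + 157 + 144 + 419 + 458 + 353 + 202 + 228 + 445 + 23 = 3112
CMA at t=8 = (3459 + 3112) / (2·12) = 6571 / 24 = 273.792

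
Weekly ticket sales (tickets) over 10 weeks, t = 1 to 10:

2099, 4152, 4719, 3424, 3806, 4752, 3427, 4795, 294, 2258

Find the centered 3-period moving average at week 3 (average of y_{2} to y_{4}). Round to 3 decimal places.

4098.333

Sum of periods 2–4: 4152 + 4719 + 3424 = 12295
Divide by 3: 12295 / 3 = 4098.333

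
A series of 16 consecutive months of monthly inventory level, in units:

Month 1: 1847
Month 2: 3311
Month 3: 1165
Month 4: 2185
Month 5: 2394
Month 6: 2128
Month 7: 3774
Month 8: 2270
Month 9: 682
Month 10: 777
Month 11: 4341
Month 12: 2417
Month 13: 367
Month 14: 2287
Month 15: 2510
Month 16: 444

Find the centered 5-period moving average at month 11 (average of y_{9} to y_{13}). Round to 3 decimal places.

1716.800

Sum of periods 9–13: 682 + 777 + 4341 + 2417 + 367 = 8584
Divide by 5: 8584 / 5 = 1716.800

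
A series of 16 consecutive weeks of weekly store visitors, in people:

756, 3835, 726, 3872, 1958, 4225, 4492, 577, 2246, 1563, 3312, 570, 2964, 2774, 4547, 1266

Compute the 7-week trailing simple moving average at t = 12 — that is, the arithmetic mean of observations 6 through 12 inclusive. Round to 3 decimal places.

2426.429

Sum of periods 6–12: 4225 + 4492 + 577 + 2246 + 1563 + 3312 + 570 = 16985
Divide by 7: 16985 / 7 = 2426.429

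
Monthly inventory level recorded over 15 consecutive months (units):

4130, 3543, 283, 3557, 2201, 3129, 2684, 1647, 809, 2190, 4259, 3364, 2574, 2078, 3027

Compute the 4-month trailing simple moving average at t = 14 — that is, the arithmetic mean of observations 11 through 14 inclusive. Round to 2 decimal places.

3068.75

Sum of periods 11–14: 4259 + 3364 + 2574 + 2078 = 12275
Divide by 4: 12275 / 4 = 3068.75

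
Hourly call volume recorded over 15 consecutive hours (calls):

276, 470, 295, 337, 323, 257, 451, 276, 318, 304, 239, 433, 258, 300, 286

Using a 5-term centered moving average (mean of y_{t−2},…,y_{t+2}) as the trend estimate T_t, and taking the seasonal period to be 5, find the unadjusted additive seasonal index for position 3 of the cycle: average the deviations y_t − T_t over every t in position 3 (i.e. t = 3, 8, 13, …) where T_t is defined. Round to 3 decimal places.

Season position 3 occurs at t = 3, 8, 13 (where T_t is defined).
t=3: T_3 = 340.20000; y_3 − T_3 = 295 − 340.20000 = -45.20000
t=8: T_8 = 321.20000; y_8 − T_8 = 276 − 321.20000 = -45.20000
t=13: T_13 = 303.20000; y_13 − T_13 = 258 − 303.20000 = -45.20000
Mean deviation: (-45.20000 + -45.20000 + -45.20000) / 3 = -45.200

-45.200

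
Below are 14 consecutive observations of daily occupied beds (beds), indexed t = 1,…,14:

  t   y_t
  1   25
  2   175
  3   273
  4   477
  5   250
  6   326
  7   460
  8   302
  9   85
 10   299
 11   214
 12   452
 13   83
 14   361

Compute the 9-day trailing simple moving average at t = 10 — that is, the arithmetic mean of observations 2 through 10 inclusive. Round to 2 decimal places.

Sum of periods 2–10: 175 + 273 + 477 + 250 + 326 + 460 + 302 + 85 + 299 = 2647
Divide by 9: 2647 / 9 = 294.11

294.11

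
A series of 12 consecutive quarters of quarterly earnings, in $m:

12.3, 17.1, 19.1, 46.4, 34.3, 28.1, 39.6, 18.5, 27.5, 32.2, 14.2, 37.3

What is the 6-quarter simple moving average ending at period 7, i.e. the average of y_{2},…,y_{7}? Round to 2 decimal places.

30.77

Sum of periods 2–7: 17.1 + 19.1 + 46.4 + 34.3 + 28.1 + 39.6 = 184.6
Divide by 6: 184.6 / 6 = 30.77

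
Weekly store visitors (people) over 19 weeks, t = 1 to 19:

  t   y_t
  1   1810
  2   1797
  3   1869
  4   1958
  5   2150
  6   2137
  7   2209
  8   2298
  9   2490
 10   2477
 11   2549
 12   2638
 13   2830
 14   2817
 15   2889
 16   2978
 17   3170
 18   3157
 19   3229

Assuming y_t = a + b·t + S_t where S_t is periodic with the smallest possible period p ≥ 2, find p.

4

First differences y_{t+1} − y_t: -13, 72, 89, 192, -13, 72, 89, 192, -13, 72, …
The difference pattern repeats every 4 terms and not for any smaller step, so p = 4.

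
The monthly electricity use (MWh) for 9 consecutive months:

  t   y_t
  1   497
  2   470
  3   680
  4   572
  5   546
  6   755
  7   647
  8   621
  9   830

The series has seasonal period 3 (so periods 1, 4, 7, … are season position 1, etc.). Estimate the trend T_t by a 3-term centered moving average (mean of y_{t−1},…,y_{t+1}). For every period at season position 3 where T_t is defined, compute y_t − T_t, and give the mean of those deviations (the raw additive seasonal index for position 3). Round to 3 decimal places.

Season position 3 occurs at t = 3, 6 (where T_t is defined).
t=3: T_3 = 574.00000; y_3 − T_3 = 680 − 574.00000 = 106.00000
t=6: T_6 = 649.33333; y_6 − T_6 = 755 − 649.33333 = 105.66667
Mean deviation: (106.00000 + 105.66667) / 2 = 105.833

105.833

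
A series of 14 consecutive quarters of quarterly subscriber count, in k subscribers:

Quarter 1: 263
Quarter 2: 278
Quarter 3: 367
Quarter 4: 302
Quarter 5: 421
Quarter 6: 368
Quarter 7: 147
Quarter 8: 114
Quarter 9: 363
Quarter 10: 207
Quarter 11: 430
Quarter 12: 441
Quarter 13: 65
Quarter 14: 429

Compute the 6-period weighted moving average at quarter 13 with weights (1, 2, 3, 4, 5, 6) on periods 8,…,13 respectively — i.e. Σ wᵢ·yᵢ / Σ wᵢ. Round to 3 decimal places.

Weighted sum: 1·114 + 2·363 + 3·207 + 4·430 + 5·441 + 6·65 = 114 + 726 + 621 + 1720 + 2205 + 390 = 5776
Weight total: 1 + 2 + 3 + 4 + 5 + 6 = 21
WMA = 5776 / 21 = 275.048

275.048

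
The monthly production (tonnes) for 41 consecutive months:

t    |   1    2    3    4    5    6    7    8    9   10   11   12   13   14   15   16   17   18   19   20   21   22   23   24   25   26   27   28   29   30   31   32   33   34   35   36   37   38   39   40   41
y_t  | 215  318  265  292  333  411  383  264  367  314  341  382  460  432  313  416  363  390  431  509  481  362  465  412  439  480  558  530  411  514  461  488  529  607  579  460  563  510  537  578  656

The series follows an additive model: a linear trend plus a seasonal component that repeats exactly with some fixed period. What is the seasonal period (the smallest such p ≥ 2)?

First differences y_{t+1} − y_t: 103, -53, 27, 41, 78, -28, -119, 103, -53, 27, 41, 78, -28, -119, 103, -53, …
The difference pattern repeats every 7 terms and not for any smaller step, so p = 7.

7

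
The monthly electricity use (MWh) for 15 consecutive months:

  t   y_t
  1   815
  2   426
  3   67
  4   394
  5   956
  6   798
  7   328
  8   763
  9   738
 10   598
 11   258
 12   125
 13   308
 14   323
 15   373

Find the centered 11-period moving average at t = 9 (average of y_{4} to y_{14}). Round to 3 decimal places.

508.091

Sum of periods 4–14: 394 + 956 + 798 + 328 + 763 + 738 + 598 + 258 + 125 + 308 + 323 = 5589
Divide by 11: 5589 / 11 = 508.091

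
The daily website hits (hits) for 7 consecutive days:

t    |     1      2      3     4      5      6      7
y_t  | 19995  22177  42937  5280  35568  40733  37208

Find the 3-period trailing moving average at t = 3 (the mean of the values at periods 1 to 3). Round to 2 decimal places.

28369.67

Sum of periods 1–3: 19995 + 22177 + 42937 = 85109
Divide by 3: 85109 / 3 = 28369.67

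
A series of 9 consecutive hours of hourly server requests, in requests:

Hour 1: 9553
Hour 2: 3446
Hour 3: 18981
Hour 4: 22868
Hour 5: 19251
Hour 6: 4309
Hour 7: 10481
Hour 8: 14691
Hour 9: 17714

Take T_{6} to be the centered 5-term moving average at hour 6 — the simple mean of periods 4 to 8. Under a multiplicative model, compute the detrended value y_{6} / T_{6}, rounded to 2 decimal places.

Trend T_6 = (22868 + 19251 + 4309 + 10481 + 14691) / 5 = 71600/5 = 14320.0000
Ratio to trend: 4309 / 14320.0000 = 0.30

0.30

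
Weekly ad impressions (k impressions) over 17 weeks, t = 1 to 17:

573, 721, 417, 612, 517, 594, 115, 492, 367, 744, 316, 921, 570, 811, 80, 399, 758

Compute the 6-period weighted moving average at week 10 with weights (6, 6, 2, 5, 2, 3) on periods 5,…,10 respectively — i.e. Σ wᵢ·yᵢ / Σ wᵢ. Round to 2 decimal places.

Weighted sum: 6·517 + 6·594 + 2·115 + 5·492 + 2·367 + 3·744 = 3102 + 3564 + 230 + 2460 + 734 + 2232 = 12322
Weight total: 6 + 6 + 2 + 5 + 2 + 3 = 24
WMA = 12322 / 24 = 513.42

513.42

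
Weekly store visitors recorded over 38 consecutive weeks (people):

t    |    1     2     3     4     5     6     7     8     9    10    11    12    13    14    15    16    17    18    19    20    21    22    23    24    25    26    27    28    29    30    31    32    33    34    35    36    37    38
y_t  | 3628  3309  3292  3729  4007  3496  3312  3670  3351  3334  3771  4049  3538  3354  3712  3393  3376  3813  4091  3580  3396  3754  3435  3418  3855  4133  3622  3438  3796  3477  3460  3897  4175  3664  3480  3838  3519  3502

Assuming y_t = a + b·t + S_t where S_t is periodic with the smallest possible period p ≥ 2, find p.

First differences y_{t+1} − y_t: -319, -17, 437, 278, -511, -184, 358, -319, -17, 437, 278, -511, -184, 358, -319, -17, …
The difference pattern repeats every 7 terms and not for any smaller step, so p = 7.

7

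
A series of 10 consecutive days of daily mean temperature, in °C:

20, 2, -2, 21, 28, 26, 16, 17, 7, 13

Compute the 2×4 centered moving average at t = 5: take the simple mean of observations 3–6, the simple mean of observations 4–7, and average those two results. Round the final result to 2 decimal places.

Sum over 3–6: (-2) + 21 + 28 + 26 = 73
Sum over 4–7: 21 + 28 + 26 + 16 = 91
CMA at t=5 = (73 + 91) / (2·4) = 164 / 8 = 20.50

20.50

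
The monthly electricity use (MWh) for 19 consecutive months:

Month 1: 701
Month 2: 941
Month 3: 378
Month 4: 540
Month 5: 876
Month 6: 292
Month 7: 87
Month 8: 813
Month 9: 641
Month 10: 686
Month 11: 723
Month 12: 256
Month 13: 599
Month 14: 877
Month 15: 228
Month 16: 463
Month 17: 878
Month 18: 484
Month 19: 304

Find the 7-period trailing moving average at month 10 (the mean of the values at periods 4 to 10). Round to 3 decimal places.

Sum of periods 4–10: 540 + 876 + 292 + 87 + 813 + 641 + 686 = 3935
Divide by 7: 3935 / 7 = 562.143

562.143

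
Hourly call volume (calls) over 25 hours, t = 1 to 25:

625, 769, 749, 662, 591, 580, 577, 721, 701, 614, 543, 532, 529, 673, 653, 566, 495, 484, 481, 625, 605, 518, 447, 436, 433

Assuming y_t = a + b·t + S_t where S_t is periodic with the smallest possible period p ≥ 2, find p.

First differences y_{t+1} − y_t: 144, -20, -87, -71, -11, -3, 144, -20, -87, -71, -11, -3, 144, -20, …
The difference pattern repeats every 6 terms and not for any smaller step, so p = 6.

6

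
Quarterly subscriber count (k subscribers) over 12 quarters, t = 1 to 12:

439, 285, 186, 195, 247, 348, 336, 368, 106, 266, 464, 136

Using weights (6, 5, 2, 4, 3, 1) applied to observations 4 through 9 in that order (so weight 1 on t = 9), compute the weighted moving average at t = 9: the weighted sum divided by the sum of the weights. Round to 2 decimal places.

Weighted sum: 6·195 + 5·247 + 2·348 + 4·336 + 3·368 + 1·106 = 1170 + 1235 + 696 + 1344 + 1104 + 106 = 5655
Weight total: 6 + 5 + 2 + 4 + 3 + 1 = 21
WMA = 5655 / 21 = 269.29

269.29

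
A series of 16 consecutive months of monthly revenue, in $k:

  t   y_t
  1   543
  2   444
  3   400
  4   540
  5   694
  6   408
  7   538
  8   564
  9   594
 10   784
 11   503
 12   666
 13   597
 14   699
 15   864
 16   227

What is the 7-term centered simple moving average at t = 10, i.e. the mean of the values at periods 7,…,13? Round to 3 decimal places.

606.571

Sum of periods 7–13: 538 + 564 + 594 + 784 + 503 + 666 + 597 = 4246
Divide by 7: 4246 / 7 = 606.571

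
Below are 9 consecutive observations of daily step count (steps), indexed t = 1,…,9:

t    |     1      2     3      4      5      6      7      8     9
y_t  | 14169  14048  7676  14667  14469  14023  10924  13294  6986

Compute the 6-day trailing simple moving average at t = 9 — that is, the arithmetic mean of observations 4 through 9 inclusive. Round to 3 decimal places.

Sum of periods 4–9: 14667 + 14469 + 14023 + 10924 + 13294 + 6986 = 74363
Divide by 6: 74363 / 6 = 12393.833

12393.833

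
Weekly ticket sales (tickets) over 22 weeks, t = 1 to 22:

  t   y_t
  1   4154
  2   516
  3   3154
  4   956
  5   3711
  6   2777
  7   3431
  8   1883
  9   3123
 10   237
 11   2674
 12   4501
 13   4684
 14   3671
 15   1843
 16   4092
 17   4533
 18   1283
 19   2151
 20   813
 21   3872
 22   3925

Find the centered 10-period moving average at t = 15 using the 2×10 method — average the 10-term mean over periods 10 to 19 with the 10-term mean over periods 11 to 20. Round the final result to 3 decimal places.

2995.700

Sum over 10–19: 237 + 2674 + 4501 + 4684 + 3671 + 1843 + 4092 + 4533 + 1283 + 2151 = 29669
Sum over 11–20: 2674 + 4501 + 4684 + 3671 + 1843 + 4092 + 4533 + 1283 + 2151 + 813 = 30245
CMA at t=15 = (29669 + 30245) / (2·10) = 59914 / 20 = 2995.700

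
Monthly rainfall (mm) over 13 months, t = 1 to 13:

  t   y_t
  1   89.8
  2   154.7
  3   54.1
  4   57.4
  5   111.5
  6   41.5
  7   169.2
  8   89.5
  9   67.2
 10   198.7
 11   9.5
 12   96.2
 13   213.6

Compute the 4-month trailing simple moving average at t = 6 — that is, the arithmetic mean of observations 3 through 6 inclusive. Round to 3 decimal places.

Sum of periods 3–6: 54.1 + 57.4 + 111.5 + 41.5 = 264.5
Divide by 4: 264.5 / 4 = 66.125

66.125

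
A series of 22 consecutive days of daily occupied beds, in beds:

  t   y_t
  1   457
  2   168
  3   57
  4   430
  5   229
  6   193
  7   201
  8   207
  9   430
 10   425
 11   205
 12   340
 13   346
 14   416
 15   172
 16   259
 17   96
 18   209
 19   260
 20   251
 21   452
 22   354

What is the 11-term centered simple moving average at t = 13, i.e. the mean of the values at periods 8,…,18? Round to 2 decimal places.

282.27

Sum of periods 8–18: 207 + 430 + 425 + 205 + 340 + 346 + 416 + 172 + 259 + 96 + 209 = 3105
Divide by 11: 3105 / 11 = 282.27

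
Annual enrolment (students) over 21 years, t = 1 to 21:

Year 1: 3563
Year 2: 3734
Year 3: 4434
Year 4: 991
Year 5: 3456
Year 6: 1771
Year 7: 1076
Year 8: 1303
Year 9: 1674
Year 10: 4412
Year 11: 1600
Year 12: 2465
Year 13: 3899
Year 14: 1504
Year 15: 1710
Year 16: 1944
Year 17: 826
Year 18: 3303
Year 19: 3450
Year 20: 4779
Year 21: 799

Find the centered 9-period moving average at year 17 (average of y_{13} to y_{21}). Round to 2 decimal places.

Sum of periods 13–21: 3899 + 1504 + 1710 + 1944 + 826 + 3303 + 3450 + 4779 + 799 = 22214
Divide by 9: 22214 / 9 = 2468.22

2468.22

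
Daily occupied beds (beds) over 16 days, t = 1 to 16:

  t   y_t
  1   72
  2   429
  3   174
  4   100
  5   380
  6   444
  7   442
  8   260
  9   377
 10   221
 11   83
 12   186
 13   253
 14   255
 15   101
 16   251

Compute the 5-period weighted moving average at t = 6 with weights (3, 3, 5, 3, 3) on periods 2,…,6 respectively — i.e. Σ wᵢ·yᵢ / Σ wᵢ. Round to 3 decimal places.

281.235

Weighted sum: 3·429 + 3·174 + 5·100 + 3·380 + 3·444 = 1287 + 522 + 500 + 1140 + 1332 = 4781
Weight total: 3 + 3 + 5 + 3 + 3 = 17
WMA = 4781 / 17 = 281.235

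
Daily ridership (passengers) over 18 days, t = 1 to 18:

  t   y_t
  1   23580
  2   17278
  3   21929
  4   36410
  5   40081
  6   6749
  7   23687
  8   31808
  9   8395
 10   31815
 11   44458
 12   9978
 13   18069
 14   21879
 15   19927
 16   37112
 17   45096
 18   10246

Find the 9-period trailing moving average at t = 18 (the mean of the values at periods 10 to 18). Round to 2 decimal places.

26508.89

Sum of periods 10–18: 31815 + 44458 + 9978 + 18069 + 21879 + 19927 + 37112 + 45096 + 10246 = 238580
Divide by 9: 238580 / 9 = 26508.89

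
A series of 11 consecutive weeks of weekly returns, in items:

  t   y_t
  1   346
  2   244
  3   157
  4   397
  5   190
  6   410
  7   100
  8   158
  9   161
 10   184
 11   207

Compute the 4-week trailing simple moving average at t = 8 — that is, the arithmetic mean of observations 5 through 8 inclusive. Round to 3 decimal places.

Sum of periods 5–8: 190 + 410 + 100 + 158 = 858
Divide by 4: 858 / 4 = 214.500

214.500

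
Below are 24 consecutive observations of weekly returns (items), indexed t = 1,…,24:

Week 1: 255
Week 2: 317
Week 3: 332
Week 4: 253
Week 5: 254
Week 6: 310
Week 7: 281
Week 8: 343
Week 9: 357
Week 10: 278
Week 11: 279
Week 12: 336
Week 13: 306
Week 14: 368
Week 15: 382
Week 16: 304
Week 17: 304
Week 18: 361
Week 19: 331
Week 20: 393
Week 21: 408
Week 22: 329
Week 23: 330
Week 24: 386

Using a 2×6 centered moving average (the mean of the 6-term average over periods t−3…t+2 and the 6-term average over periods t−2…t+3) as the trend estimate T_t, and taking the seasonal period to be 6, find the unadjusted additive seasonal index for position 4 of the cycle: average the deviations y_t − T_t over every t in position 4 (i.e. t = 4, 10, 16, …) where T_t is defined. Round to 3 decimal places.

Season position 4 occurs at t = 4, 10, 16 (where T_t is defined).
t=4: T_4 = 289.00000; y_4 − T_4 = 253 − 289.00000 = -36.00000
t=10: T_10 = 314.41667; y_10 − T_10 = 278 − 314.41667 = -36.41667
t=16: T_16 = 339.58333; y_16 − T_16 = 304 − 339.58333 = -35.58333
Mean deviation: (-36.00000 + -36.41667 + -35.58333) / 3 = -36.000

-36.000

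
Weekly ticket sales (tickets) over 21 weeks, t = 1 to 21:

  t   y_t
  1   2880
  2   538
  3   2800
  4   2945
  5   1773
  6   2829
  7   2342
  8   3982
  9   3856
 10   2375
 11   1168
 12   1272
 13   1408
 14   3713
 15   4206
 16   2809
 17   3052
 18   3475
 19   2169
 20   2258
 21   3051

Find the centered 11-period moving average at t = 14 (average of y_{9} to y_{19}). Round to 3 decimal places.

Sum of periods 9–19: 3856 + 2375 + 1168 + 1272 + 1408 + 3713 + 4206 + 2809 + 3052 + 3475 + 2169 = 29503
Divide by 11: 29503 / 11 = 2682.091

2682.091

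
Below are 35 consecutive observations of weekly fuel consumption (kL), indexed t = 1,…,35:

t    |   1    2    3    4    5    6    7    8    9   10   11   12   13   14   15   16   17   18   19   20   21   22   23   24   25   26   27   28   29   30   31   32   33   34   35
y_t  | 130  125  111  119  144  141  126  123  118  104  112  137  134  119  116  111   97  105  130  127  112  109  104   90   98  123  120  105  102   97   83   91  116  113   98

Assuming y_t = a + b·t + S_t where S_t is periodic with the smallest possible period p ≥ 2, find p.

First differences y_{t+1} − y_t: -5, -14, 8, 25, -3, -15, -3, -5, -14, 8, 25, -3, -15, -3, -5, -14, …
The difference pattern repeats every 7 terms and not for any smaller step, so p = 7.

7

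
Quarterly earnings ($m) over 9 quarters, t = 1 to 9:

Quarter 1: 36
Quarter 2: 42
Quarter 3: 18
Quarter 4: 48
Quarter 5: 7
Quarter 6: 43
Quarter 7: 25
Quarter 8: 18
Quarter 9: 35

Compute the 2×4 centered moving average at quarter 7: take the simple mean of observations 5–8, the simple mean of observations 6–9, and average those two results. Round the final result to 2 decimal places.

26.75

Sum over 5–8: 7 + 43 + 25 + 18 = 93
Sum over 6–9: 43 + 25 + 18 + 35 = 121
CMA at t=7 = (93 + 121) / (2·4) = 214 / 8 = 26.75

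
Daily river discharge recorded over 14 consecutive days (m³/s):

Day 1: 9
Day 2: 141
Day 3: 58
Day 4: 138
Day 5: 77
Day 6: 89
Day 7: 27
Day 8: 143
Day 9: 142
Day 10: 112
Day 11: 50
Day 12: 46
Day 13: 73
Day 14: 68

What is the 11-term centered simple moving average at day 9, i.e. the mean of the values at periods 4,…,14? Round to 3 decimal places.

87.727

Sum of periods 4–14: 138 + 77 + 89 + 27 + 143 + 142 + 112 + 50 + 46 + 73 + 68 = 965
Divide by 11: 965 / 11 = 87.727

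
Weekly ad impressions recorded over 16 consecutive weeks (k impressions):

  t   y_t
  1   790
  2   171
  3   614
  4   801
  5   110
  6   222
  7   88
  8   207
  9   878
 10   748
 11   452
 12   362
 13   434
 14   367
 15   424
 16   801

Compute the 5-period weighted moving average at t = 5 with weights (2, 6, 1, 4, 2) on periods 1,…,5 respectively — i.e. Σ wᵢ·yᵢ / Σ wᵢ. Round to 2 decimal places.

Weighted sum: 2·790 + 6·171 + 1·614 + 4·801 + 2·110 = 1580 + 1026 + 614 + 3204 + 220 = 6644
Weight total: 2 + 6 + 1 + 4 + 2 = 15
WMA = 6644 / 15 = 442.93

442.93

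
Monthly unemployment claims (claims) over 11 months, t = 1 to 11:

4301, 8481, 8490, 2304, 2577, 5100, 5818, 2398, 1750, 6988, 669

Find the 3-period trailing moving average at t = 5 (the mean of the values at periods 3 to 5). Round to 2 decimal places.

4457.00

Sum of periods 3–5: 8490 + 2304 + 2577 = 13371
Divide by 3: 13371 / 3 = 4457.00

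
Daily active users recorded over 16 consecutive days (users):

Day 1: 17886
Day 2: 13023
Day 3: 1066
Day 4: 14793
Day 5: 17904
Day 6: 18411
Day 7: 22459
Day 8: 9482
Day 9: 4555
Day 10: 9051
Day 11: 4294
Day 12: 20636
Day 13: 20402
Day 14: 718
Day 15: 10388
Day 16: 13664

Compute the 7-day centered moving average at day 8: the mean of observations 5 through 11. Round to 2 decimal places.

12308.00

Sum of periods 5–11: 17904 + 18411 + 22459 + 9482 + 4555 + 9051 + 4294 = 86156
Divide by 7: 86156 / 7 = 12308.00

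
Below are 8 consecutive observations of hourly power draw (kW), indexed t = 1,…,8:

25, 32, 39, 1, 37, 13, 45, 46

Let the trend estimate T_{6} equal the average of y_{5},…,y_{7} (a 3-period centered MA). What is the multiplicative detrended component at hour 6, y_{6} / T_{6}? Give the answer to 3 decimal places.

0.411

Trend T_6 = (37 + 13 + 45) / 3 = 95/3 = 31.66667
Ratio to trend: 13 / 31.66667 = 0.411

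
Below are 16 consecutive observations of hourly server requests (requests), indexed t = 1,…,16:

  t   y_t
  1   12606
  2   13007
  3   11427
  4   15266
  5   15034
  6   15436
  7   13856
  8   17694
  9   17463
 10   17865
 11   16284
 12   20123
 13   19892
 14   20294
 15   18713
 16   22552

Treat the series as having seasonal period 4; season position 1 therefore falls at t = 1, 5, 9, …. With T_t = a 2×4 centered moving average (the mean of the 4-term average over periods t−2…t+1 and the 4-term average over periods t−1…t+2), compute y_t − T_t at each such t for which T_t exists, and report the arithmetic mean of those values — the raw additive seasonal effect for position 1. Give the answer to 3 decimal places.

Season position 1 occurs at t = 5, 9, 13 (where T_t is defined).
t=5: T_5 = 14594.37500; y_5 − T_5 = 15034 − 14594.37500 = 439.62500
t=9: T_9 = 17023.00000; y_9 − T_9 = 17463 − 17023.00000 = 440.00000
t=13: T_13 = 19451.87500; y_13 − T_13 = 19892 − 19451.87500 = 440.12500
Mean deviation: (439.62500 + 440.00000 + 440.12500) / 3 = 439.917

439.917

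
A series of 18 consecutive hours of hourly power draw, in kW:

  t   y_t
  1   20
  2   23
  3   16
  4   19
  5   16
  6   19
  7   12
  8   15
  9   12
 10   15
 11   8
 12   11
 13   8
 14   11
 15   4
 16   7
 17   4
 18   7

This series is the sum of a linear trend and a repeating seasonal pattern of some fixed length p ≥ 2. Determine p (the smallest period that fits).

First differences y_{t+1} − y_t: 3, -7, 3, -3, 3, -7, 3, -3, 3, -7, …
The difference pattern repeats every 4 terms and not for any smaller step, so p = 4.

4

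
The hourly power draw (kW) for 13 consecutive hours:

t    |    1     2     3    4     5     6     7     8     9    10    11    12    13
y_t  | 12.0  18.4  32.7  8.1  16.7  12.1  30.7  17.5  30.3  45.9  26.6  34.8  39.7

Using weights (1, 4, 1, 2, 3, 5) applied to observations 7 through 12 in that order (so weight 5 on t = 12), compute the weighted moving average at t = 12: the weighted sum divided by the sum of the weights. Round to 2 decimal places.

29.79

Weighted sum: 1·30.7 + 4·17.5 + 1·30.3 + 2·45.9 + 3·26.6 + 5·34.8 = 30.7 + 70.0 + 30.3 + 91.8 + 79.8 + 174.0 = 476.6
Weight total: 1 + 4 + 1 + 2 + 3 + 5 = 16
WMA = 476.6 / 16 = 29.79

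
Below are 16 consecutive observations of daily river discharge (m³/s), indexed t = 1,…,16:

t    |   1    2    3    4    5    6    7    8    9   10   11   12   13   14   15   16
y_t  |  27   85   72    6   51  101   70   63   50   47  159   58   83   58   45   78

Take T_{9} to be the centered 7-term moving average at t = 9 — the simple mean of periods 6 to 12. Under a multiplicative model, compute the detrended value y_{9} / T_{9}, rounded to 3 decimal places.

0.639

Trend T_9 = (101 + 70 + 63 + 50 + 47 + 159 + 58) / 7 = 548/7 = 78.28571
Ratio to trend: 50 / 78.28571 = 0.639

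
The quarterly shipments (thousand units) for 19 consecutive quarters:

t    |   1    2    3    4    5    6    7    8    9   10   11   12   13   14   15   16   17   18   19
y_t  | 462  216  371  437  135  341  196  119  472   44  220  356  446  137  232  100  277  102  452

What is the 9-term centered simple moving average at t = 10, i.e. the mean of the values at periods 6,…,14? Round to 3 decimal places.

Sum of periods 6–14: 341 + 196 + 119 + 472 + 44 + 220 + 356 + 446 + 137 = 2331
Divide by 9: 2331 / 9 = 259.000

259.000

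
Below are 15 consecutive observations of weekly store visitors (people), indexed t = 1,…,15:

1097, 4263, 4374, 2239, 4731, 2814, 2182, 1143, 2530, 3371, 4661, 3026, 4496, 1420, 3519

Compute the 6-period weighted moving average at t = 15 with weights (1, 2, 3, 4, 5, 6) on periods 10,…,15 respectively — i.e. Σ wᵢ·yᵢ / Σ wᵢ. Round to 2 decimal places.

Weighted sum: 1·3371 + 2·4661 + 3·3026 + 4·4496 + 5·1420 + 6·3519 = 3371 + 9322 + 9078 + 17984 + 7100 + 21114 = 67969
Weight total: 1 + 2 + 3 + 4 + 5 + 6 = 21
WMA = 67969 / 21 = 3236.62

3236.62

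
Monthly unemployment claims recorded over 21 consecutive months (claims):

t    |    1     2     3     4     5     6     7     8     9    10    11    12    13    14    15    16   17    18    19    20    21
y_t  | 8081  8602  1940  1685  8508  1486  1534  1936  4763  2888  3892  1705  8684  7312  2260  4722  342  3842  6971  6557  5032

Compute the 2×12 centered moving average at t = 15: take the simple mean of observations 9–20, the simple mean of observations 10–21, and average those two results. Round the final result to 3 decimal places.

4506.042

Sum over 9–20: 4763 + 2888 + 3892 + 1705 + 8684 + 7312 + 2260 + 4722 + 342 + 3842 + 6971 + 6557 = 53938
Sum over 10–21: 2888 + 3892 + 1705 + 8684 + 7312 + 2260 + 4722 + 342 + 3842 + 6971 + 6557 + 5032 = 54207
CMA at t=15 = (53938 + 54207) / (2·12) = 108145 / 24 = 4506.042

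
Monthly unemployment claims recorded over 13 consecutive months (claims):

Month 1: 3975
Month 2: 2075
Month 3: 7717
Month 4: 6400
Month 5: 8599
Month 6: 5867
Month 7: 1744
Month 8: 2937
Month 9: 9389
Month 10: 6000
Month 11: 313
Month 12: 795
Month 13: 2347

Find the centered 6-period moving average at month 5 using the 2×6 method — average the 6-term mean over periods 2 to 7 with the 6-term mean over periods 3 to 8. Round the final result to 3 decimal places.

Sum over 2–7: 2075 + 7717 + 6400 + 8599 + 5867 + 1744 = 32402
Sum over 3–8: 7717 + 6400 + 8599 + 5867 + 1744 + 2937 = 33264
CMA at t=5 = (32402 + 33264) / (2·6) = 65666 / 12 = 5472.167

5472.167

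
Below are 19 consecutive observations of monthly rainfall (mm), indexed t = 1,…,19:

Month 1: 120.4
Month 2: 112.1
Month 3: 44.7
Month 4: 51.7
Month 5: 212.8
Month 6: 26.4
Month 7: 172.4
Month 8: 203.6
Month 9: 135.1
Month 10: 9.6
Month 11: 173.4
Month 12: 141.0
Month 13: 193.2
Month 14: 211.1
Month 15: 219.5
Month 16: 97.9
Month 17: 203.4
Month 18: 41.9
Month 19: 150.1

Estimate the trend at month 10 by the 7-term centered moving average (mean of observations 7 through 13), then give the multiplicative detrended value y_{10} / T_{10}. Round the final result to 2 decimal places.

Trend T_10 = (172.4 + 203.6 + 135.1 + 9.6 + 173.4 + 141.0 + 193.2) / 7 = 1028.3/7 = 146.9000
Ratio to trend: 9.6 / 146.9000 = 0.07

0.07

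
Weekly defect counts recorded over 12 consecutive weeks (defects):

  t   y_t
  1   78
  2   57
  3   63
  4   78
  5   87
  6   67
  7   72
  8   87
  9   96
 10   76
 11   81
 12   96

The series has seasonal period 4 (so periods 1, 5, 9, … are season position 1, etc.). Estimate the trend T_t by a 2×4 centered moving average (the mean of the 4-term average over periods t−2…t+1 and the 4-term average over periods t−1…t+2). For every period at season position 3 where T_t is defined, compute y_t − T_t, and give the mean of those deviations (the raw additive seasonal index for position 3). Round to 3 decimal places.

-7.250

Season position 3 occurs at t = 3, 7 (where T_t is defined).
t=3: T_3 = 70.12500; y_3 − T_3 = 63 − 70.12500 = -7.12500
t=7: T_7 = 79.37500; y_7 − T_7 = 72 − 79.37500 = -7.37500
Mean deviation: (-7.12500 + -7.37500) / 2 = -7.250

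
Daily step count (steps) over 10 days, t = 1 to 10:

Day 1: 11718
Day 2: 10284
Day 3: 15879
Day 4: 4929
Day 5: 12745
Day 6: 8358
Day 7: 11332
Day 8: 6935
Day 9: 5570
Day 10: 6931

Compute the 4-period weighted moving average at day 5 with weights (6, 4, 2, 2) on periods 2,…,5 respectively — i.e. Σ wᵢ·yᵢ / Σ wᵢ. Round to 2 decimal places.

Weighted sum: 6·10284 + 4·15879 + 2·4929 + 2·12745 = 61704 + 63516 + 9858 + 25490 = 160568
Weight total: 6 + 4 + 2 + 2 = 14
WMA = 160568 / 14 = 11469.14

11469.14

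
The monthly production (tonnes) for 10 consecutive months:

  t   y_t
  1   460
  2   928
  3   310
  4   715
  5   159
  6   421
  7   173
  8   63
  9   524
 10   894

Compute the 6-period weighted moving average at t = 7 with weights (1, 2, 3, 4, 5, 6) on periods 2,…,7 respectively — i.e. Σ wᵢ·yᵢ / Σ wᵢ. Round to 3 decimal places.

Weighted sum: 1·928 + 2·310 + 3·715 + 4·159 + 5·421 + 6·173 = 928 + 620 + 2145 + 636 + 2105 + 1038 = 7472
Weight total: 1 + 2 + 3 + 4 + 5 + 6 = 21
WMA = 7472 / 21 = 355.810

355.810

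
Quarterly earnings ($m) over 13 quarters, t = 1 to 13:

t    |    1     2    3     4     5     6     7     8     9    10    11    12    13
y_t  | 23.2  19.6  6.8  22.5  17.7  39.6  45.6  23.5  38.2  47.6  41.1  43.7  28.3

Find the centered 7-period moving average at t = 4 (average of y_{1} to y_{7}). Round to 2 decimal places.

25.00

Sum of periods 1–7: 23.2 + 19.6 + 6.8 + 22.5 + 17.7 + 39.6 + 45.6 = 175.0
Divide by 7: 175.0 / 7 = 25.00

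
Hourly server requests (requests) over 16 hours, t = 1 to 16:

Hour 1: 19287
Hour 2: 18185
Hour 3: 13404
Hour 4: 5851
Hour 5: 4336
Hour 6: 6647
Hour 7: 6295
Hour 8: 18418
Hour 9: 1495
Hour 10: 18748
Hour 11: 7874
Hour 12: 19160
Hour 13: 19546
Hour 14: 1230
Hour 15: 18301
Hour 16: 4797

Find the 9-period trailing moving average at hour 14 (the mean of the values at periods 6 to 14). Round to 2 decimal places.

11045.89

Sum of periods 6–14: 6647 + 6295 + 18418 + 1495 + 18748 + 7874 + 19160 + 19546 + 1230 = 99413
Divide by 9: 99413 / 9 = 11045.89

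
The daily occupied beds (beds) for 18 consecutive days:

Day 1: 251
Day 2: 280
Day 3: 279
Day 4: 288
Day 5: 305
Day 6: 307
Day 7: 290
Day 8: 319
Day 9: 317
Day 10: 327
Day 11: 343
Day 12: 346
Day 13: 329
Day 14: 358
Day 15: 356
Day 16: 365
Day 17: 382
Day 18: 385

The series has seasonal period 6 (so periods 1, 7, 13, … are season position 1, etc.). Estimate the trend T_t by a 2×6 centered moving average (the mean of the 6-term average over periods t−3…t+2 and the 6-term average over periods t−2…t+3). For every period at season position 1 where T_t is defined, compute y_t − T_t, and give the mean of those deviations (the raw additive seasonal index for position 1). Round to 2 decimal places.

Season position 1 occurs at t = 7, 13 (where T_t is defined).
t=7: T_7 = 307.5833; y_7 − T_7 = 290 − 307.5833 = -17.5833
t=13: T_13 = 346.3333; y_13 − T_13 = 329 − 346.3333 = -17.3333
Mean deviation: (-17.5833 + -17.3333) / 2 = -17.46

-17.46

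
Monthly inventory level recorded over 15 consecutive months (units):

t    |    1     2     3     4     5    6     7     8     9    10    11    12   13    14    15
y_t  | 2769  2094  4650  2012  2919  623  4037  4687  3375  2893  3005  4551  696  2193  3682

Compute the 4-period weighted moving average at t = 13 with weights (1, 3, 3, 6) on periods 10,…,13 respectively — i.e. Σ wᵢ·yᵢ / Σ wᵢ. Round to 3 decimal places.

2287.462

Weighted sum: 1·2893 + 3·3005 + 3·4551 + 6·696 = 2893 + 9015 + 13653 + 4176 = 29737
Weight total: 1 + 3 + 3 + 6 = 13
WMA = 29737 / 13 = 2287.462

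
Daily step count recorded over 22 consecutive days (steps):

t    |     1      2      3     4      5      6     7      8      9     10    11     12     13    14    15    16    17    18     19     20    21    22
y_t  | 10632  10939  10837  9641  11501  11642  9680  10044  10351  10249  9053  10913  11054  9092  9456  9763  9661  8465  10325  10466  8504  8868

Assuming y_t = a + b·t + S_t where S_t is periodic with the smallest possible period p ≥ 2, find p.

7

First differences y_{t+1} − y_t: 307, -102, -1196, 1860, 141, -1962, 364, 307, -102, -1196, 1860, 141, -1962, 364, 307, -102, …
The difference pattern repeats every 7 terms and not for any smaller step, so p = 7.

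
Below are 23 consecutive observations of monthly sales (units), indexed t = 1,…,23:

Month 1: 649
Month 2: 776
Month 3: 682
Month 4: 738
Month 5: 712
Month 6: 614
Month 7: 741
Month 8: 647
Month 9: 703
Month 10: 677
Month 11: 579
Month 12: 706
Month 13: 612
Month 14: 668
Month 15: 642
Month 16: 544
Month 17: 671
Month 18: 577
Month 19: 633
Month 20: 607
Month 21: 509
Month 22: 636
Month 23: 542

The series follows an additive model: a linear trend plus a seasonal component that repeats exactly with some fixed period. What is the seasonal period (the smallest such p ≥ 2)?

5

First differences y_{t+1} − y_t: 127, -94, 56, -26, -98, 127, -94, 56, -26, -98, 127, -94, …
The difference pattern repeats every 5 terms and not for any smaller step, so p = 5.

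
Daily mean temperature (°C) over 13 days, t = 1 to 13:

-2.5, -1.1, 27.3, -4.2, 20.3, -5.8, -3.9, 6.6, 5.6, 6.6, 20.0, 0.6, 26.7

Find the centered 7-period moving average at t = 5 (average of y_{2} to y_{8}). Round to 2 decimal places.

Sum of periods 2–8: (-1.1) + 27.3 + (-4.2) + 20.3 + (-5.8) + (-3.9) + 6.6 = 39.2
Divide by 7: 39.2 / 7 = 5.60

5.60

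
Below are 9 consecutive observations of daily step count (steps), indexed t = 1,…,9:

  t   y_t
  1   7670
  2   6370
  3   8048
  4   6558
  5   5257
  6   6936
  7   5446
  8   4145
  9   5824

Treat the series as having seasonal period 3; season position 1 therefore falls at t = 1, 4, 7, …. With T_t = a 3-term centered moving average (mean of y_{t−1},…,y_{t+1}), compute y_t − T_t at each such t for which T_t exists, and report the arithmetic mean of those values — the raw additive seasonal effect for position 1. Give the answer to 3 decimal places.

-63.000

Season position 1 occurs at t = 4, 7 (where T_t is defined).
t=4: T_4 = 6621.00000; y_4 − T_4 = 6558 − 6621.00000 = -63.00000
t=7: T_7 = 5509.00000; y_7 − T_7 = 5446 − 5509.00000 = -63.00000
Mean deviation: (-63.00000 + -63.00000) / 2 = -63.000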